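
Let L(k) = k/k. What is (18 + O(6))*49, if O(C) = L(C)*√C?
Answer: 882 + 49*√6 ≈ 1002.0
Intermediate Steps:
L(k) = 1
O(C) = √C (O(C) = 1*√C = √C)
(18 + O(6))*49 = (18 + √6)*49 = 882 + 49*√6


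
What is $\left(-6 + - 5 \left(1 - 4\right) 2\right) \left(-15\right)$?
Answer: $-360$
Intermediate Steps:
$\left(-6 + - 5 \left(1 - 4\right) 2\right) \left(-15\right) = \left(-6 + \left(-5\right) \left(-3\right) 2\right) \left(-15\right) = \left(-6 + 15 \cdot 2\right) \left(-15\right) = \left(-6 + 30\right) \left(-15\right) = 24 \left(-15\right) = -360$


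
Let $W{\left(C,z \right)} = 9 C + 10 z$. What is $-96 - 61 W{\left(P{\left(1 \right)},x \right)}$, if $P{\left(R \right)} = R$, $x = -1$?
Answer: $-35$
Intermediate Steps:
$-96 - 61 W{\left(P{\left(1 \right)},x \right)} = -96 - 61 \left(9 \cdot 1 + 10 \left(-1\right)\right) = -96 - 61 \left(9 - 10\right) = -96 - -61 = -96 + 61 = -35$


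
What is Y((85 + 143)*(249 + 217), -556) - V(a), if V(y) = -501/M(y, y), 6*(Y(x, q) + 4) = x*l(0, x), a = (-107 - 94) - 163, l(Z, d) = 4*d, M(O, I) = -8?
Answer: 60206066155/8 ≈ 7.5258e+9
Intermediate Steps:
a = -364 (a = -201 - 163 = -364)
Y(x, q) = -4 + 2*x²/3 (Y(x, q) = -4 + (x*(4*x))/6 = -4 + (4*x²)/6 = -4 + 2*x²/3)
V(y) = 501/8 (V(y) = -501/(-8) = -501*(-⅛) = 501/8)
Y((85 + 143)*(249 + 217), -556) - V(a) = (-4 + 2*((85 + 143)*(249 + 217))²/3) - 1*501/8 = (-4 + 2*(228*466)²/3) - 501/8 = (-4 + (⅔)*106248²) - 501/8 = (-4 + (⅔)*11288637504) - 501/8 = (-4 + 7525758336) - 501/8 = 7525758332 - 501/8 = 60206066155/8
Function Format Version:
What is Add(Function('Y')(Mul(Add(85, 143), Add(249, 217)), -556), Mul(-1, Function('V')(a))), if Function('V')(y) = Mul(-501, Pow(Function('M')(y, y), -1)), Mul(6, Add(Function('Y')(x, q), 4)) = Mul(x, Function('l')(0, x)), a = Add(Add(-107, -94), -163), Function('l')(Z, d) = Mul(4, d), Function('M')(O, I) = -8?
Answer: Rational(60206066155, 8) ≈ 7.5258e+9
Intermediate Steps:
a = -364 (a = Add(-201, -163) = -364)
Function('Y')(x, q) = Add(-4, Mul(Rational(2, 3), Pow(x, 2))) (Function('Y')(x, q) = Add(-4, Mul(Rational(1, 6), Mul(x, Mul(4, x)))) = Add(-4, Mul(Rational(1, 6), Mul(4, Pow(x, 2)))) = Add(-4, Mul(Rational(2, 3), Pow(x, 2))))
Function('V')(y) = Rational(501, 8) (Function('V')(y) = Mul(-501, Pow(-8, -1)) = Mul(-501, Rational(-1, 8)) = Rational(501, 8))
Add(Function('Y')(Mul(Add(85, 143), Add(249, 217)), -556), Mul(-1, Function('V')(a))) = Add(Add(-4, Mul(Rational(2, 3), Pow(Mul(Add(85, 143), Add(249, 217)), 2))), Mul(-1, Rational(501, 8))) = Add(Add(-4, Mul(Rational(2, 3), Pow(Mul(228, 466), 2))), Rational(-501, 8)) = Add(Add(-4, Mul(Rational(2, 3), Pow(106248, 2))), Rational(-501, 8)) = Add(Add(-4, Mul(Rational(2, 3), 11288637504)), Rational(-501, 8)) = Add(Add(-4, 7525758336), Rational(-501, 8)) = Add(7525758332, Rational(-501, 8)) = Rational(60206066155, 8)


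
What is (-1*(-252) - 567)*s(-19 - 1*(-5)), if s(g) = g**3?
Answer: 864360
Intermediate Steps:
(-1*(-252) - 567)*s(-19 - 1*(-5)) = (-1*(-252) - 567)*(-19 - 1*(-5))**3 = (252 - 567)*(-19 + 5)**3 = -315*(-14)**3 = -315*(-2744) = 864360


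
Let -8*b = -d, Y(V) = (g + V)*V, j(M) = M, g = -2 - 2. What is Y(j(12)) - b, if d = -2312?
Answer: 385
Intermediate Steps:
g = -4
Y(V) = V*(-4 + V) (Y(V) = (-4 + V)*V = V*(-4 + V))
b = -289 (b = -(-1)*(-2312)/8 = -⅛*2312 = -289)
Y(j(12)) - b = 12*(-4 + 12) - 1*(-289) = 12*8 + 289 = 96 + 289 = 385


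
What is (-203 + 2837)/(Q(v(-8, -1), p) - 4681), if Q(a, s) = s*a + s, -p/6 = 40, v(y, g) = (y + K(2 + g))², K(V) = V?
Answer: -2634/16681 ≈ -0.15790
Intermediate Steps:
v(y, g) = (2 + g + y)² (v(y, g) = (y + (2 + g))² = (2 + g + y)²)
p = -240 (p = -6*40 = -240)
Q(a, s) = s + a*s (Q(a, s) = a*s + s = s + a*s)
(-203 + 2837)/(Q(v(-8, -1), p) - 4681) = (-203 + 2837)/(-240*(1 + (2 - 1 - 8)²) - 4681) = 2634/(-240*(1 + (-7)²) - 4681) = 2634/(-240*(1 + 49) - 4681) = 2634/(-240*50 - 4681) = 2634/(-12000 - 4681) = 2634/(-16681) = 2634*(-1/16681) = -2634/16681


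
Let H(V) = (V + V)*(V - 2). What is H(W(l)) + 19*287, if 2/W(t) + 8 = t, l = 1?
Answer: 267261/49 ≈ 5454.3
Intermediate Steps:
W(t) = 2/(-8 + t)
H(V) = 2*V*(-2 + V) (H(V) = (2*V)*(-2 + V) = 2*V*(-2 + V))
H(W(l)) + 19*287 = 2*(2/(-8 + 1))*(-2 + 2/(-8 + 1)) + 19*287 = 2*(2/(-7))*(-2 + 2/(-7)) + 5453 = 2*(2*(-⅐))*(-2 + 2*(-⅐)) + 5453 = 2*(-2/7)*(-2 - 2/7) + 5453 = 2*(-2/7)*(-16/7) + 5453 = 64/49 + 5453 = 267261/49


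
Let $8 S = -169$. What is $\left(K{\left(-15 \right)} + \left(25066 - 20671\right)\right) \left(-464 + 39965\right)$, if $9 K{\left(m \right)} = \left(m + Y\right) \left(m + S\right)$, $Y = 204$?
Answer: $\frac{1149123591}{8} \approx 1.4364 \cdot 10^{8}$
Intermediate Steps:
$S = - \frac{169}{8}$ ($S = \frac{1}{8} \left(-169\right) = - \frac{169}{8} \approx -21.125$)
$K{\left(m \right)} = \frac{\left(204 + m\right) \left(- \frac{169}{8} + m\right)}{9}$ ($K{\left(m \right)} = \frac{\left(m + 204\right) \left(m - \frac{169}{8}\right)}{9} = \frac{\left(204 + m\right) \left(- \frac{169}{8} + m\right)}{9}$)
$\left(K{\left(-15 \right)} + \left(25066 - 20671\right)\right) \left(-464 + 39965\right) = \left(\left(- \frac{2873}{6} + \frac{\left(-15\right)^{2}}{9} + \frac{1463}{72} \left(-15\right)\right) + \left(25066 - 20671\right)\right) \left(-464 + 39965\right) = \left(\left(- \frac{2873}{6} + \frac{1}{9} \cdot 225 - \frac{7315}{24}\right) + 4395\right) 39501 = \left(\left(- \frac{2873}{6} + 25 - \frac{7315}{24}\right) + 4395\right) 39501 = \left(- \frac{6069}{8} + 4395\right) 39501 = \frac{29091}{8} \cdot 39501 = \frac{1149123591}{8}$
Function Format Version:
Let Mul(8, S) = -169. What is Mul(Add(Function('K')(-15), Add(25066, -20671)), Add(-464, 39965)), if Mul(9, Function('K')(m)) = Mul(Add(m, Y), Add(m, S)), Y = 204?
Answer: Rational(1149123591, 8) ≈ 1.4364e+8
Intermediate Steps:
S = Rational(-169, 8) (S = Mul(Rational(1, 8), -169) = Rational(-169, 8) ≈ -21.125)
Function('K')(m) = Mul(Rational(1, 9), Add(204, m), Add(Rational(-169, 8), m)) (Function('K')(m) = Mul(Rational(1, 9), Mul(Add(m, 204), Add(m, Rational(-169, 8)))) = Mul(Rational(1, 9), Mul(Add(204, m), Add(Rational(-169, 8), m))) = Mul(Rational(1, 9), Add(204, m), Add(Rational(-169, 8), m)))
Mul(Add(Function('K')(-15), Add(25066, -20671)), Add(-464, 39965)) = Mul(Add(Add(Rational(-2873, 6), Mul(Rational(1, 9), Pow(-15, 2)), Mul(Rational(1463, 72), -15)), Add(25066, -20671)), Add(-464, 39965)) = Mul(Add(Add(Rational(-2873, 6), Mul(Rational(1, 9), 225), Rational(-7315, 24)), 4395), 39501) = Mul(Add(Add(Rational(-2873, 6), 25, Rational(-7315, 24)), 4395), 39501) = Mul(Add(Rational(-6069, 8), 4395), 39501) = Mul(Rational(29091, 8), 39501) = Rational(1149123591, 8)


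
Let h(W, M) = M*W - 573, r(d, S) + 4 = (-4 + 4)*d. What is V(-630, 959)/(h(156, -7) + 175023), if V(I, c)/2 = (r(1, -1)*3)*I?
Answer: 840/9631 ≈ 0.087218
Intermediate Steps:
r(d, S) = -4 (r(d, S) = -4 + (-4 + 4)*d = -4 + 0*d = -4 + 0 = -4)
V(I, c) = -24*I (V(I, c) = 2*((-4*3)*I) = 2*(-12*I) = -24*I)
h(W, M) = -573 + M*W
V(-630, 959)/(h(156, -7) + 175023) = (-24*(-630))/((-573 - 7*156) + 175023) = 15120/((-573 - 1092) + 175023) = 15120/(-1665 + 175023) = 15120/173358 = 15120*(1/173358) = 840/9631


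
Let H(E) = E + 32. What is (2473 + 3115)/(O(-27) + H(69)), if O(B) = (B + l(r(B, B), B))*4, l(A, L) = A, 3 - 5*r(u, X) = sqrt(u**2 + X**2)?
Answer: 642620/22799 - 3017520*sqrt(2)/22799 ≈ -158.99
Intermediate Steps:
r(u, X) = 3/5 - sqrt(X**2 + u**2)/5 (r(u, X) = 3/5 - sqrt(u**2 + X**2)/5 = 3/5 - sqrt(X**2 + u**2)/5)
H(E) = 32 + E
O(B) = 12/5 + 4*B - 4*sqrt(2)*sqrt(B**2)/5 (O(B) = (B + (3/5 - sqrt(B**2 + B**2)/5))*4 = (B + (3/5 - sqrt(2)*sqrt(B**2)/5))*4 = (3/5 + B - sqrt(2)*sqrt(B**2)/5)*4 = 12/5 + 4*B - 4*sqrt(2)*sqrt(B**2)/5)
(2473 + 3115)/(O(-27) + H(69)) = (2473 + 3115)/((12/5 + 4*(-27) - 4*sqrt(2)*sqrt((-27)**2)/5) + (32 + 69)) = 5588/((12/5 - 108 - 4*sqrt(2)*sqrt(729)/5) + 101) = 5588/((12/5 - 108 - 4/5*sqrt(2)*27) + 101) = 5588/((12/5 - 108 - 108*sqrt(2)/5) + 101) = 5588/((-528/5 - 108*sqrt(2)/5) + 101) = 5588/(-23/5 - 108*sqrt(2)/5)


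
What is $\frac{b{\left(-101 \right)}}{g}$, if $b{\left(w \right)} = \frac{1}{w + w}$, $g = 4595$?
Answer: $- \frac{1}{928190} \approx -1.0774 \cdot 10^{-6}$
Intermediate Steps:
$b{\left(w \right)} = \frac{1}{2 w}$
$\frac{b{\left(-101 \right)}}{g} = \frac{\frac{1}{2} \frac{1}{-101}}{4595} = \frac{1}{2} \left(- \frac{1}{101}\right) \frac{1}{4595} = \left(- \frac{1}{202}\right) \frac{1}{4595} = - \frac{1}{928190}$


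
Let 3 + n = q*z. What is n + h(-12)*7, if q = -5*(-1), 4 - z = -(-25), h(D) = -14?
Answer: -206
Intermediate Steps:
z = -21 (z = 4 - (-5)*(-5*1) = 4 - (-5)*(-5) = 4 - 1*25 = 4 - 25 = -21)
q = 5
n = -108 (n = -3 + 5*(-21) = -3 - 105 = -108)
n + h(-12)*7 = -108 - 14*7 = -108 - 98 = -206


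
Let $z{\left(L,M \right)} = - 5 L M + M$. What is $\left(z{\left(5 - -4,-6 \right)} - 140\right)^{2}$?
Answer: $15376$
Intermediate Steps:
$z{\left(L,M \right)} = M - 5 L M$ ($z{\left(L,M \right)} = - 5 L M + M = M - 5 L M$)
$\left(z{\left(5 - -4,-6 \right)} - 140\right)^{2} = \left(- 6 \left(1 - 5 \left(5 - -4\right)\right) - 140\right)^{2} = \left(- 6 \left(1 - 5 \left(5 + 4\right)\right) - 140\right)^{2} = \left(- 6 \left(1 - 45\right) - 140\right)^{2} = \left(\left(-6\right) \left(-44\right) - 140\right)^{2} = \left(264 - 140\right)^{2} = 124^{2} = 15376$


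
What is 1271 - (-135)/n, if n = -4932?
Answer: 696493/548 ≈ 1271.0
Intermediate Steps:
1271 - (-135)/n = 1271 - (-135)/(-4932) = 1271 - (-135)*(-1)/4932 = 1271 - 1*15/548 = 1271 - 15/548 = 696493/548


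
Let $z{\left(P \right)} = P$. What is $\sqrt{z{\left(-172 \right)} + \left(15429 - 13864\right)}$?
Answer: $\sqrt{1393} \approx 37.323$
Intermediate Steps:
$\sqrt{z{\left(-172 \right)} + \left(15429 - 13864\right)} = \sqrt{-172 + \left(15429 - 13864\right)} = \sqrt{-172 + 1565} = \sqrt{1393}$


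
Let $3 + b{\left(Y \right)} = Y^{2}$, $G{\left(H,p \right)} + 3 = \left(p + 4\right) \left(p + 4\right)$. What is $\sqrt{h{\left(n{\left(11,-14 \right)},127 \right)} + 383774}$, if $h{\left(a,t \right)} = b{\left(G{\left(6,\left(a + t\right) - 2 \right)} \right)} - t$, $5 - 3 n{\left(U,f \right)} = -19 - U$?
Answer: $\frac{\sqrt{31735370413}}{9} \approx 19794.0$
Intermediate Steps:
$G{\left(H,p \right)} = -3 + \left(4 + p\right)^{2}$ ($G{\left(H,p \right)} = -3 + \left(p + 4\right) \left(p + 4\right) = -3 + \left(4 + p\right) \left(4 + p\right) = -3 + \left(4 + p\right)^{2}$)
$b{\left(Y \right)} = -3 + Y^{2}$
$n{\left(U,f \right)} = 8 + \frac{U}{3}$ ($n{\left(U,f \right)} = \frac{5}{3} - \frac{-19 - U}{3} = \frac{5}{3} + \left(\frac{19}{3} + \frac{U}{3}\right) = 8 + \frac{U}{3}$)
$h{\left(a,t \right)} = -3 + \left(-3 + \left(2 + a + t\right)^{2}\right)^{2} - t$ ($h{\left(a,t \right)} = \left(-3 + \left(-3 + \left(4 - \left(2 - a - t\right)\right)^{2}\right)^{2}\right) - t = \left(-3 + \left(-3 + \left(4 + \left(-2 + a + t\right)\right)^{2}\right)^{2}\right) - t = \left(-3 + \left(-3 + \left(2 + a + t\right)^{2}\right)^{2}\right) - t = -3 + \left(-3 + \left(2 + a + t\right)^{2}\right)^{2} - t$)
$\sqrt{h{\left(n{\left(11,-14 \right)},127 \right)} + 383774} = \sqrt{\left(-3 + \left(-3 + \left(2 + \left(8 + \frac{1}{3} \cdot 11\right) + 127\right)^{2}\right)^{2} - 127\right) + 383774} = \sqrt{\left(-3 + \left(-3 + \left(2 + \left(8 + \frac{11}{3}\right) + 127\right)^{2}\right)^{2} - 127\right) + 383774} = \sqrt{\left(-3 + \left(-3 + \left(2 + \frac{35}{3} + 127\right)^{2}\right)^{2} - 127\right) + 383774} = \sqrt{\left(-3 + \left(-3 + \left(\frac{422}{3}\right)^{2}\right)^{2} - 127\right) + 383774} = \sqrt{\left(-3 + \left(-3 + \frac{178084}{9}\right)^{2} - 127\right) + 383774} = \sqrt{\left(-3 + \left(\frac{178057}{9}\right)^{2} - 127\right) + 383774} = \sqrt{\left(-3 + \frac{31704295249}{81} - 127\right) + 383774} = \sqrt{\frac{31704284719}{81} + 383774} = \sqrt{\frac{31735370413}{81}} = \frac{\sqrt{31735370413}}{9}$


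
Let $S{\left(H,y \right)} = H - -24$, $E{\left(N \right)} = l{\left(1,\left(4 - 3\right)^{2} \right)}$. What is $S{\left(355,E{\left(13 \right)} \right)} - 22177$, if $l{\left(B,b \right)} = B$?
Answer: $-21798$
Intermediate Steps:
$E{\left(N \right)} = 1$
$S{\left(H,y \right)} = 24 + H$ ($S{\left(H,y \right)} = H + 24 = 24 + H$)
$S{\left(355,E{\left(13 \right)} \right)} - 22177 = \left(24 + 355\right) - 22177 = 379 - 22177 = -21798$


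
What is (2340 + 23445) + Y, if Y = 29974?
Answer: 55759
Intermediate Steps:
(2340 + 23445) + Y = (2340 + 23445) + 29974 = 25785 + 29974 = 55759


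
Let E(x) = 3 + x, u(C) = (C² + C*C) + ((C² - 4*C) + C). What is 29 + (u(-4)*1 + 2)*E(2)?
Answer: 339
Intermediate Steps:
u(C) = -3*C + 3*C² (u(C) = (C² + C²) + (C² - 3*C) = 2*C² + (C² - 3*C) = -3*C + 3*C²)
29 + (u(-4)*1 + 2)*E(2) = 29 + ((3*(-4)*(-1 - 4))*1 + 2)*(3 + 2) = 29 + ((3*(-4)*(-5))*1 + 2)*5 = 29 + (60*1 + 2)*5 = 29 + (60 + 2)*5 = 29 + 62*5 = 29 + 310 = 339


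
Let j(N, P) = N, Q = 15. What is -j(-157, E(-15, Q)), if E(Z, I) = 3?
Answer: 157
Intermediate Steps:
-j(-157, E(-15, Q)) = -1*(-157) = 157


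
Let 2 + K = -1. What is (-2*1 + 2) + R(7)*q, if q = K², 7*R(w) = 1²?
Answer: 9/7 ≈ 1.2857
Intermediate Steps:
R(w) = ⅐ (R(w) = (⅐)*1² = (⅐)*1 = ⅐)
K = -3 (K = -2 - 1 = -3)
q = 9 (q = (-3)² = 9)
(-2*1 + 2) + R(7)*q = (-2*1 + 2) + (⅐)*9 = (-2 + 2) + 9/7 = 0 + 9/7 = 9/7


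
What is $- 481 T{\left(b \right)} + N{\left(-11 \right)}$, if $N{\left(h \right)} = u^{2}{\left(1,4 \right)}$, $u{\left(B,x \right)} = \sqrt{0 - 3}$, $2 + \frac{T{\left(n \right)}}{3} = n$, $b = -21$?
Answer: $33186$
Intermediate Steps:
$T{\left(n \right)} = -6 + 3 n$
$u{\left(B,x \right)} = i \sqrt{3}$ ($u{\left(B,x \right)} = \sqrt{-3} = i \sqrt{3}$)
$N{\left(h \right)} = -3$ ($N{\left(h \right)} = \left(i \sqrt{3}\right)^{2} = -3$)
$- 481 T{\left(b \right)} + N{\left(-11 \right)} = - 481 \left(-6 + 3 \left(-21\right)\right) - 3 = - 481 \left(-6 - 63\right) - 3 = \left(-481\right) \left(-69\right) - 3 = 33189 - 3 = 33186$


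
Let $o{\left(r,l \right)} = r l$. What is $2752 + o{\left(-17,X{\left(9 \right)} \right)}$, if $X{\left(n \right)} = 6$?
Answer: $2650$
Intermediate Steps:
$o{\left(r,l \right)} = l r$
$2752 + o{\left(-17,X{\left(9 \right)} \right)} = 2752 + 6 \left(-17\right) = 2752 - 102 = 2650$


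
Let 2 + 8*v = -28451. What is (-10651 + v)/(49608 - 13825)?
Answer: -113661/286264 ≈ -0.39705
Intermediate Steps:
v = -28453/8 (v = -¼ + (⅛)*(-28451) = -¼ - 28451/8 = -28453/8 ≈ -3556.6)
(-10651 + v)/(49608 - 13825) = (-10651 - 28453/8)/(49608 - 13825) = -113661/8/35783 = -113661/8*1/35783 = -113661/286264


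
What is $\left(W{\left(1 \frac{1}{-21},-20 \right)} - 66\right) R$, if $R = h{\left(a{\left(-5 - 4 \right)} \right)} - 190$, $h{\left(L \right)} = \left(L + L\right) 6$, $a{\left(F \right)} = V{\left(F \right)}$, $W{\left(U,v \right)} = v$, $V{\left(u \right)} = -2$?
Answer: $18404$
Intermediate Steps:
$a{\left(F \right)} = -2$
$h{\left(L \right)} = 12 L$ ($h{\left(L \right)} = 2 L 6 = 12 L$)
$R = -214$ ($R = 12 \left(-2\right) - 190 = -24 - 190 = -214$)
$\left(W{\left(1 \frac{1}{-21},-20 \right)} - 66\right) R = \left(-20 - 66\right) \left(-214\right) = \left(-86\right) \left(-214\right) = 18404$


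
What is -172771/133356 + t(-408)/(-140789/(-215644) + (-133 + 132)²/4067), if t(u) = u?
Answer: -4347017125272691/6944265257772 ≈ -625.99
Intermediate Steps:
-172771/133356 + t(-408)/(-140789/(-215644) + (-133 + 132)²/4067) = -172771/133356 - 408/(-140789/(-215644) + (-133 + 132)²/4067) = -172771*1/133356 - 408/(-140789*(-1/215644) + (-1)²*(1/4067)) = -172771/133356 - 408/(12799/19604 + 1*(1/4067)) = -172771/133356 - 408/(12799/19604 + 1/4067) = -172771/133356 - 408/52073137/79729468 = -172771/133356 - 408*79729468/52073137 = -172771/133356 - 32529622944/52073137 = -4347017125272691/6944265257772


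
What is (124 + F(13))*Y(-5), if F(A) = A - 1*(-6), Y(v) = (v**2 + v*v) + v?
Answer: 6435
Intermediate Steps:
Y(v) = v + 2*v**2 (Y(v) = (v**2 + v**2) + v = 2*v**2 + v = v + 2*v**2)
F(A) = 6 + A (F(A) = A + 6 = 6 + A)
(124 + F(13))*Y(-5) = (124 + (6 + 13))*(-5*(1 + 2*(-5))) = (124 + 19)*(-5*(1 - 10)) = 143*(-5*(-9)) = 143*45 = 6435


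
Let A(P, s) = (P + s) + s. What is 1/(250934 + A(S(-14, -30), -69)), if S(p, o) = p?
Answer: 1/250782 ≈ 3.9875e-6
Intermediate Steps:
A(P, s) = P + 2*s
1/(250934 + A(S(-14, -30), -69)) = 1/(250934 + (-14 + 2*(-69))) = 1/(250934 + (-14 - 138)) = 1/(250934 - 152) = 1/250782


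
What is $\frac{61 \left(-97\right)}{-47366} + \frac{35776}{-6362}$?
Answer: $- \frac{828461031}{150671246} \approx -5.4985$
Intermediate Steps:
$\frac{61 \left(-97\right)}{-47366} + \frac{35776}{-6362} = \left(-5917\right) \left(- \frac{1}{47366}\right) + 35776 \left(- \frac{1}{6362}\right) = \frac{5917}{47366} - \frac{17888}{3181} = - \frac{828461031}{150671246}$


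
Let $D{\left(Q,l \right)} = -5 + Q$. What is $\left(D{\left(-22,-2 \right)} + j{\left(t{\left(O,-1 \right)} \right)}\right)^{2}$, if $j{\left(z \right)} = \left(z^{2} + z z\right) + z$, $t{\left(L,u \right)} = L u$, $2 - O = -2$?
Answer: $1$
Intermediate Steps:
$O = 4$ ($O = 2 - -2 = 2 + 2 = 4$)
$j{\left(z \right)} = z + 2 z^{2}$ ($j{\left(z \right)} = \left(z^{2} + z^{2}\right) + z = 2 z^{2} + z = z + 2 z^{2}$)
$\left(D{\left(-22,-2 \right)} + j{\left(t{\left(O,-1 \right)} \right)}\right)^{2} = \left(\left(-5 - 22\right) + 4 \left(-1\right) \left(1 + 2 \cdot 4 \left(-1\right)\right)\right)^{2} = \left(-27 - 4 \left(1 + 2 \left(-4\right)\right)\right)^{2} = \left(-27 - 4 \left(1 - 8\right)\right)^{2} = \left(-27 - -28\right)^{2} = \left(-27 + 28\right)^{2} = 1^{2} = 1$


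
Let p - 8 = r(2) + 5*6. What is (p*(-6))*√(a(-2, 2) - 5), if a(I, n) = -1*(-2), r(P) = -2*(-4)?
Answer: -276*I*√3 ≈ -478.05*I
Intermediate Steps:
r(P) = 8
a(I, n) = 2
p = 46 (p = 8 + (8 + 5*6) = 8 + (8 + 30) = 8 + 38 = 46)
(p*(-6))*√(a(-2, 2) - 5) = (46*(-6))*√(2 - 5) = -276*I*√3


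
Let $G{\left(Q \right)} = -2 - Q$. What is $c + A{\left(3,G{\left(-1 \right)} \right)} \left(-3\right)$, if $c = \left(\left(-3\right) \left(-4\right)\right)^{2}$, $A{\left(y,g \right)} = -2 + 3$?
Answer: $141$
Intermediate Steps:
$A{\left(y,g \right)} = 1$
$c = 144$ ($c = 12^{2} = 144$)
$c + A{\left(3,G{\left(-1 \right)} \right)} \left(-3\right) = 144 + 1 \left(-3\right) = 144 - 3 = 141$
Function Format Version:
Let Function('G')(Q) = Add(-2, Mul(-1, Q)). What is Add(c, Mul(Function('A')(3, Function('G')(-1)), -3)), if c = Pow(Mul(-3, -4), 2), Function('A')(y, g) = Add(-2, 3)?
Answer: 141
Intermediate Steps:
Function('A')(y, g) = 1
c = 144 (c = Pow(12, 2) = 144)
Add(c, Mul(Function('A')(3, Function('G')(-1)), -3)) = Add(144, Mul(1, -3)) = Add(144, -3) = 141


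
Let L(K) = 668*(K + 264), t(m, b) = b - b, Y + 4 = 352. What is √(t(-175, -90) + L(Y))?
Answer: 12*√2839 ≈ 639.39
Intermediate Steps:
Y = 348 (Y = -4 + 352 = 348)
t(m, b) = 0
L(K) = 176352 + 668*K (L(K) = 668*(264 + K) = 176352 + 668*K)
√(t(-175, -90) + L(Y)) = √(0 + (176352 + 668*348)) = √(0 + (176352 + 232464)) = √(0 + 408816) = √408816 = 12*√2839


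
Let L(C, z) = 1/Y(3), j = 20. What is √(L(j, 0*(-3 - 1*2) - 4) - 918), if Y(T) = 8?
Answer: I*√14686/4 ≈ 30.296*I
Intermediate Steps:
L(C, z) = ⅛ (L(C, z) = 1/8 = ⅛)
√(L(j, 0*(-3 - 1*2) - 4) - 918) = √(⅛ - 918) = √(-7343/8) = I*√14686/4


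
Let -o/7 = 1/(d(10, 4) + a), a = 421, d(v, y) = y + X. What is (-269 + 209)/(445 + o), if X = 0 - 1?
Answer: -8480/62891 ≈ -0.13484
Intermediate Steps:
X = -1
d(v, y) = -1 + y (d(v, y) = y - 1 = -1 + y)
o = -7/424 (o = -7/((-1 + 4) + 421) = -7/(3 + 421) = -7/424 ≈ -0.016509)
(-269 + 209)/(445 + o) = (-269 + 209)/(445 - 7/424) = -60/188673/424 = -60*424/188673 = -8480/62891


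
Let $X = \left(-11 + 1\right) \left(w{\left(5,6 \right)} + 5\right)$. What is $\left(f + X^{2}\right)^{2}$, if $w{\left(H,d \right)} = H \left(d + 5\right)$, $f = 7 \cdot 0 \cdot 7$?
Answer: $129600000000$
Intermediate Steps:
$f = 0$ ($f = 0 \cdot 7 = 0$)
$w{\left(H,d \right)} = H \left(5 + d\right)$
$X = -600$ ($X = \left(-11 + 1\right) \left(5 \left(5 + 6\right) + 5\right) = - 10 \left(5 \cdot 11 + 5\right) = - 10 \left(55 + 5\right) = \left(-10\right) 60 = -600$)
$\left(f + X^{2}\right)^{2} = \left(0 + \left(-600\right)^{2}\right)^{2} = \left(0 + 360000\right)^{2} = 360000^{2} = 129600000000$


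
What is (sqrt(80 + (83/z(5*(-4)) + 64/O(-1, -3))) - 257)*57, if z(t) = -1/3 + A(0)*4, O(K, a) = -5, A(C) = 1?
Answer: -14649 + 513*sqrt(3355)/55 ≈ -14109.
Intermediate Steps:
z(t) = 11/3 (z(t) = -1/3 + 1*4 = -1*1/3 + 4 = -1/3 + 4 = 11/3)
(sqrt(80 + (83/z(5*(-4)) + 64/O(-1, -3))) - 257)*57 = (sqrt(80 + (83/(11/3) + 64/(-5))) - 257)*57 = (sqrt(80 + (83*(3/11) + 64*(-1/5))) - 257)*57 = (sqrt(80 + (249/11 - 64/5)) - 257)*57 = (sqrt(80 + 541/55) - 257)*57 = (sqrt(4941/55) - 257)*57 = (9*sqrt(3355)/55 - 257)*57 = (-257 + 9*sqrt(3355)/55)*57 = -14649 + 513*sqrt(3355)/55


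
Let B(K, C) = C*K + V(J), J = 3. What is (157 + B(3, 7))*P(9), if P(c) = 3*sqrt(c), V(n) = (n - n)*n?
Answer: 1602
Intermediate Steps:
V(n) = 0 (V(n) = 0*n = 0)
B(K, C) = C*K (B(K, C) = C*K + 0 = C*K)
(157 + B(3, 7))*P(9) = (157 + 7*3)*(3*sqrt(9)) = (157 + 21)*(3*3) = 178*9 = 1602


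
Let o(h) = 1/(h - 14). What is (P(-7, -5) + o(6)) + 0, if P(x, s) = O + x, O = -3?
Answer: -81/8 ≈ -10.125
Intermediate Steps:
o(h) = 1/(-14 + h)
P(x, s) = -3 + x
(P(-7, -5) + o(6)) + 0 = ((-3 - 7) + 1/(-14 + 6)) + 0 = (-10 + 1/(-8)) + 0 = (-10 - ⅛) + 0 = -81/8 + 0 = -81/8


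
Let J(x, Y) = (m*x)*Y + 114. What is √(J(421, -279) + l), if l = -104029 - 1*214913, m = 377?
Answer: I*√44600871 ≈ 6678.4*I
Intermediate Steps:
J(x, Y) = 114 + 377*Y*x (J(x, Y) = (377*x)*Y + 114 = 377*Y*x + 114 = 114 + 377*Y*x)
l = -318942 (l = -104029 - 214913 = -318942)
√(J(421, -279) + l) = √((114 + 377*(-279)*421) - 318942) = √((114 - 44282043) - 318942) = √(-44281929 - 318942) = √(-44600871) = I*√44600871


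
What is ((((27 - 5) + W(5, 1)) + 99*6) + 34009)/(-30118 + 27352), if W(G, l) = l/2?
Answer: -69251/5532 ≈ -12.518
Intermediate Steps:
W(G, l) = l/2 (W(G, l) = l*(½) = l/2)
((((27 - 5) + W(5, 1)) + 99*6) + 34009)/(-30118 + 27352) = ((((27 - 5) + (½)*1) + 99*6) + 34009)/(-30118 + 27352) = (((22 + ½) + 594) + 34009)/(-2766) = ((45/2 + 594) + 34009)*(-1/2766) = (1233/2 + 34009)*(-1/2766) = (69251/2)*(-1/2766) = -69251/5532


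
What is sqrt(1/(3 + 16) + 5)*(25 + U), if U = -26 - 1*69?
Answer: -280*sqrt(114)/19 ≈ -157.35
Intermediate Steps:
U = -95 (U = -26 - 69 = -95)
sqrt(1/(3 + 16) + 5)*(25 + U) = sqrt(1/(3 + 16) + 5)*(25 - 95) = sqrt(1/19 + 5)*(-70) = sqrt(96/19)*(-70) = (4*sqrt(114)/19)*(-70) = -280*sqrt(114)/19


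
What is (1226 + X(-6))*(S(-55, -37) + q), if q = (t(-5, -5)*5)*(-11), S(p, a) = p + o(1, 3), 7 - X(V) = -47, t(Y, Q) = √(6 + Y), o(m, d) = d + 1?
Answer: -135680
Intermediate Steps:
o(m, d) = 1 + d
X(V) = 54 (X(V) = 7 - 1*(-47) = 7 + 47 = 54)
S(p, a) = 4 + p (S(p, a) = p + (1 + 3) = p + 4 = 4 + p)
q = -55 (q = (√(6 - 5)*5)*(-11) = (√1*5)*(-11) = (1*5)*(-11) = 5*(-11) = -55)
(1226 + X(-6))*(S(-55, -37) + q) = (1226 + 54)*((4 - 55) - 55) = 1280*(-51 - 55) = 1280*(-106) = -135680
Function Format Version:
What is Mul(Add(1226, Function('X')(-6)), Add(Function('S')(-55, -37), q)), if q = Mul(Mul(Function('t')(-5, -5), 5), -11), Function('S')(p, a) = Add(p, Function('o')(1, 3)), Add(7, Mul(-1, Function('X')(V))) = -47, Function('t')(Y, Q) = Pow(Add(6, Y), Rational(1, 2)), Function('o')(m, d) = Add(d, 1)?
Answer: -135680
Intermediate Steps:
Function('o')(m, d) = Add(1, d)
Function('X')(V) = 54 (Function('X')(V) = Add(7, Mul(-1, -47)) = Add(7, 47) = 54)
Function('S')(p, a) = Add(4, p) (Function('S')(p, a) = Add(p, Add(1, 3)) = Add(p, 4) = Add(4, p))
q = -55 (q = Mul(Mul(Pow(Add(6, -5), Rational(1, 2)), 5), -11) = Mul(Mul(Pow(1, Rational(1, 2)), 5), -11) = Mul(Mul(1, 5), -11) = Mul(5, -11) = -55)
Mul(Add(1226, Function('X')(-6)), Add(Function('S')(-55, -37), q)) = Mul(Add(1226, 54), Add(Add(4, -55), -55)) = Mul(1280, Add(-51, -55)) = Mul(1280, -106) = -135680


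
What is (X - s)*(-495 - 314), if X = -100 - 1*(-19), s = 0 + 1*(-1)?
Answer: 64720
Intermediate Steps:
s = -1 (s = 0 - 1 = -1)
X = -81 (X = -100 + 19 = -81)
(X - s)*(-495 - 314) = (-81 - 1*(-1))*(-495 - 314) = (-81 + 1)*(-809) = -80*(-809) = 64720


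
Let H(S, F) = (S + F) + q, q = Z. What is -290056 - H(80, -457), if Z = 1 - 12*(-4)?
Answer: -289728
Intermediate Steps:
Z = 49 (Z = 1 + 48 = 49)
q = 49
H(S, F) = 49 + F + S (H(S, F) = (S + F) + 49 = (F + S) + 49 = 49 + F + S)
-290056 - H(80, -457) = -290056 - (49 - 457 + 80) = -290056 - 1*(-328) = -290056 + 328 = -289728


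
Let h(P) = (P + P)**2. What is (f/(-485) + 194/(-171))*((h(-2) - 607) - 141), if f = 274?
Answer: 34390336/27645 ≈ 1244.0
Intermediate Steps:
h(P) = 4*P**2 (h(P) = (2*P)**2 = 4*P**2)
(f/(-485) + 194/(-171))*((h(-2) - 607) - 141) = (274/(-485) + 194/(-171))*((4*(-2)**2 - 607) - 141) = (274*(-1/485) + 194*(-1/171))*((4*4 - 607) - 141) = (-274/485 - 194/171)*((16 - 607) - 141) = -140944*(-591 - 141)/82935 = -140944/82935*(-732) = 34390336/27645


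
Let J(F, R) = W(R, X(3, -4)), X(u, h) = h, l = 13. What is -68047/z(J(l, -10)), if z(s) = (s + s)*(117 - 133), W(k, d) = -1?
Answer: -68047/32 ≈ -2126.5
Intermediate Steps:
J(F, R) = -1
z(s) = -32*s (z(s) = (2*s)*(-16) = -32*s)
-68047/z(J(l, -10)) = -68047/((-32*(-1))) = -68047/32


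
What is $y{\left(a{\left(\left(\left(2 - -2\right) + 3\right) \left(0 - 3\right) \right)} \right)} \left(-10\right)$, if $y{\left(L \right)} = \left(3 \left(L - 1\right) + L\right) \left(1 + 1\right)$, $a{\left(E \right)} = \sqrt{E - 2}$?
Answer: $60 - 80 i \sqrt{23} \approx 60.0 - 383.67 i$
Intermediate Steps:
$a{\left(E \right)} = \sqrt{-2 + E}$
$y{\left(L \right)} = -6 + 8 L$ ($y{\left(L \right)} = \left(3 \left(-1 + L\right) + L\right) 2 = \left(\left(-3 + 3 L\right) + L\right) 2 = \left(-3 + 4 L\right) 2 = -6 + 8 L$)
$y{\left(a{\left(\left(\left(2 - -2\right) + 3\right) \left(0 - 3\right) \right)} \right)} \left(-10\right) = \left(-6 + 8 \sqrt{-2 + \left(\left(2 - -2\right) + 3\right) \left(0 - 3\right)}\right) \left(-10\right) = \left(-6 + 8 \sqrt{-2 + \left(\left(2 + 2\right) + 3\right) \left(-3\right)}\right) \left(-10\right) = \left(-6 + 8 \sqrt{-2 + \left(4 + 3\right) \left(-3\right)}\right) \left(-10\right) = \left(-6 + 8 \sqrt{-2 + 7 \left(-3\right)}\right) \left(-10\right) = \left(-6 + 8 \sqrt{-2 - 21}\right) \left(-10\right) = \left(-6 + 8 \sqrt{-23}\right) \left(-10\right) = \left(-6 + 8 i \sqrt{23}\right) \left(-10\right) = 60 - 80 i \sqrt{23}$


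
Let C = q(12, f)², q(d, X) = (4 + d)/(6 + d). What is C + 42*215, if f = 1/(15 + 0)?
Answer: 731494/81 ≈ 9030.8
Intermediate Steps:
f = 1/15 ≈ 0.066667
q(d, X) = (4 + d)/(6 + d)
C = 64/81 (C = ((4 + 12)/(6 + 12))² = (16/18)² = ((1/18)*16)² = (8/9)² = 64/81 ≈ 0.79012)
C + 42*215 = 64/81 + 42*215 = 64/81 + 9030 = 731494/81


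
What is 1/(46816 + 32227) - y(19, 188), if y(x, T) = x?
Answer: -1501816/79043 ≈ -19.000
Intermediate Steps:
1/(46816 + 32227) - y(19, 188) = 1/(46816 + 32227) - 1*19 = 1/79043 - 19 = -1501816/79043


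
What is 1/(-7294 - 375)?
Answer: -1/7669 ≈ -0.00013040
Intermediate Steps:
1/(-7294 - 375) = 1/(-7669) = -1/7669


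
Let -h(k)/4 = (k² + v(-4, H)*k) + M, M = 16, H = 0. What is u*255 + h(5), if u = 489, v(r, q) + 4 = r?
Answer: 124691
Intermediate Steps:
v(r, q) = -4 + r
h(k) = -64 - 4*k² + 32*k (h(k) = -4*((k² + (-4 - 4)*k) + 16) = -4*((k² - 8*k) + 16) = -4*(16 + k² - 8*k) = -64 - 4*k² + 32*k)
u*255 + h(5) = 489*255 + (-64 - 4*5² + 32*5) = 124695 + (-64 - 4*25 + 160) = 124695 + (-64 - 100 + 160) = 124695 - 4 = 124691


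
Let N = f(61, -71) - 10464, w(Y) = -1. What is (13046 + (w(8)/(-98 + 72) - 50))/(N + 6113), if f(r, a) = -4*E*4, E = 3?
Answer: -337897/114374 ≈ -2.9543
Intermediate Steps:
f(r, a) = -48 (f(r, a) = -4*3*4 = -12*4 = -48)
N = -10512 (N = -48 - 10464 = -10512)
(13046 + (w(8)/(-98 + 72) - 50))/(N + 6113) = (13046 + (-1/(-98 + 72) - 50))/(-10512 + 6113) = (13046 + (-1/(-26) - 50))/(-4399) = (13046 + (-1/26*(-1) - 50))*(-1/4399) = (13046 + (1/26 - 50))*(-1/4399) = (13046 - 1299/26)*(-1/4399) = (337897/26)*(-1/4399) = -337897/114374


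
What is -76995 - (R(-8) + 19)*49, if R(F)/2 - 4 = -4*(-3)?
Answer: -79494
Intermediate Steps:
R(F) = 32 (R(F) = 8 + 2*(-4*(-3)) = 8 + 2*12 = 8 + 24 = 32)
-76995 - (R(-8) + 19)*49 = -76995 - (32 + 19)*49 = -76995 - 51*49 = -76995 - 1*2499 = -76995 - 2499 = -79494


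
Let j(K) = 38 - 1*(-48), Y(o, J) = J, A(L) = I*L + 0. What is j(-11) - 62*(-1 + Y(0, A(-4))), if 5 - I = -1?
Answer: 1636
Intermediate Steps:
I = 6 (I = 5 - 1*(-1) = 5 + 1 = 6)
A(L) = 6*L (A(L) = 6*L + 0 = 6*L)
j(K) = 86 (j(K) = 38 + 48 = 86)
j(-11) - 62*(-1 + Y(0, A(-4))) = 86 - 62*(-1 + 6*(-4)) = 86 - 62*(-1 - 24) = 86 - 62*(-25) = 86 + 1550 = 1636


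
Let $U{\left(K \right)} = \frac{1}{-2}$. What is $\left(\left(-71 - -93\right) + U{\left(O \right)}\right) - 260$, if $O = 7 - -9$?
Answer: $- \frac{477}{2} \approx -238.5$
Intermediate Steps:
$O = 16$ ($O = 7 + 9 = 16$)
$U{\left(K \right)} = - \frac{1}{2}$
$\left(\left(-71 - -93\right) + U{\left(O \right)}\right) - 260 = \left(\left(-71 - -93\right) - \frac{1}{2}\right) - 260 = \left(\left(-71 + 93\right) - \frac{1}{2}\right) - 260 = \left(22 - \frac{1}{2}\right) - 260 = \frac{43}{2} - 260 = - \frac{477}{2}$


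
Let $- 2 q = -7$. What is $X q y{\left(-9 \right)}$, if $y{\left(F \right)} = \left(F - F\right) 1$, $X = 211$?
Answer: $0$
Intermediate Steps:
$y{\left(F \right)} = 0$ ($y{\left(F \right)} = 0 \cdot 1 = 0$)
$q = \frac{7}{2}$ ($q = \left(- \frac{1}{2}\right) \left(-7\right) = \frac{7}{2} \approx 3.5$)
$X q y{\left(-9 \right)} = 211 \cdot \frac{7}{2} \cdot 0 = \frac{1477}{2} \cdot 0 = 0$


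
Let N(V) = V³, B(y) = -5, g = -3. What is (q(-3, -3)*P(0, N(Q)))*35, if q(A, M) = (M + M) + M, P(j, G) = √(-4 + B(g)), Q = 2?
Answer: -945*I ≈ -945.0*I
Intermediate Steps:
P(j, G) = 3*I (P(j, G) = √(-4 - 5) = √(-9) = 3*I)
q(A, M) = 3*M (q(A, M) = 2*M + M = 3*M)
(q(-3, -3)*P(0, N(Q)))*35 = ((3*(-3))*(3*I))*35 = -27*I*35 = -945*I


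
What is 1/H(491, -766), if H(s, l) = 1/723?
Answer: 723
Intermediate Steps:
H(s, l) = 1/723
1/H(491, -766) = 1/(1/723) = 723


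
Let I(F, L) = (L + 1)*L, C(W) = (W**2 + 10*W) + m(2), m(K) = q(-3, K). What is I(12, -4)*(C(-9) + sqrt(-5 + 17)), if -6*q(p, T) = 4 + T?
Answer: -120 + 24*sqrt(3) ≈ -78.431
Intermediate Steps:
q(p, T) = -2/3 - T/6 (q(p, T) = -(4 + T)/6 = -2/3 - T/6)
m(K) = -2/3 - K/6
C(W) = -1 + W**2 + 10*W (C(W) = (W**2 + 10*W) + (-2/3 - 1/6*2) = (W**2 + 10*W) + (-2/3 - 1/3) = (W**2 + 10*W) - 1 = -1 + W**2 + 10*W)
I(F, L) = L*(1 + L) (I(F, L) = (1 + L)*L = L*(1 + L))
I(12, -4)*(C(-9) + sqrt(-5 + 17)) = (-4*(1 - 4))*((-1 + (-9)**2 + 10*(-9)) + sqrt(-5 + 17)) = (-4*(-3))*((-1 + 81 - 90) + sqrt(12)) = 12*(-10 + 2*sqrt(3)) = -120 + 24*sqrt(3)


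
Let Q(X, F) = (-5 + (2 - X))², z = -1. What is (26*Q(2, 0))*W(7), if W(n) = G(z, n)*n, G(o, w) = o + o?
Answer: -9100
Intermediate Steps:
G(o, w) = 2*o
W(n) = -2*n (W(n) = (2*(-1))*n = -2*n)
Q(X, F) = (-3 - X)²
(26*Q(2, 0))*W(7) = (26*(3 + 2)²)*(-2*7) = (26*5²)*(-14) = (26*25)*(-14) = 650*(-14) = -9100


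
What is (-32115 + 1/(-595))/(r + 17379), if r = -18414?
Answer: 19108426/615825 ≈ 31.029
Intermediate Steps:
(-32115 + 1/(-595))/(r + 17379) = (-32115 + 1/(-595))/(-18414 + 17379) = (-32115 - 1/595)/(-1035) = -19108426/595*(-1/1035) = 19108426/615825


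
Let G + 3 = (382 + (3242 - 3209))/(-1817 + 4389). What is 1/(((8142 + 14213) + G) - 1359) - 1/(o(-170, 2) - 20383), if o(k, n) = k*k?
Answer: -10696229/153290132829 ≈ -6.9778e-5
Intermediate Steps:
o(k, n) = k**2
G = -7301/2572 (G = -3 + (382 + (3242 - 3209))/(-1817 + 4389) = -3 + (382 + 33)/2572 = -3 + 415*(1/2572) = -3 + 415/2572 = -7301/2572 ≈ -2.8386)
1/(((8142 + 14213) + G) - 1359) - 1/(o(-170, 2) - 20383) = 1/(((8142 + 14213) - 7301/2572) - 1359) - 1/((-170)**2 - 20383) = 1/((22355 - 7301/2572) - 1359) - 1/(28900 - 20383) = 1/(57489759/2572 - 1359) - 1/8517 = 1/(53994411/2572) - 1*1/8517 = 2572/53994411 - 1/8517 = -10696229/153290132829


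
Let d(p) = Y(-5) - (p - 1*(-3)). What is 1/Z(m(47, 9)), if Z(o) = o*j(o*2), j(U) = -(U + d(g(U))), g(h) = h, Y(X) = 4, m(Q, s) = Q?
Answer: -1/47 ≈ -0.021277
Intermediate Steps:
d(p) = 1 - p (d(p) = 4 - (p - 1*(-3)) = 4 - (p + 3) = 4 - (3 + p) = 4 + (-3 - p) = 1 - p)
j(U) = -1 (j(U) = -(U + (1 - U)) = -1*1 = -1)
Z(o) = -o (Z(o) = o*(-1) = -o)
1/Z(m(47, 9)) = 1/(-1*47) = 1/(-47) = -1/47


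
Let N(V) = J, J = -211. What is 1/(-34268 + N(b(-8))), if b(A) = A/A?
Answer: -1/34479 ≈ -2.9003e-5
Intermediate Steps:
b(A) = 1
N(V) = -211
1/(-34268 + N(b(-8))) = 1/(-34268 - 211) = 1/(-34479) = -1/34479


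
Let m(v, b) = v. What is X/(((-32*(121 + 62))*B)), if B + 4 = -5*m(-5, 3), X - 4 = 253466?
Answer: -6035/2928 ≈ -2.0611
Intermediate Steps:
X = 253470 (X = 4 + 253466 = 253470)
B = 21 (B = -4 - 5*(-5) = -4 + 25 = 21)
X/(((-32*(121 + 62))*B)) = 253470/((-32*(121 + 62)*21)) = 253470/((-32*183*21)) = 253470/((-5856*21)) = 253470/(-122976) = 253470*(-1/122976) = -6035/2928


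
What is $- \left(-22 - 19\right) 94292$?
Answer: $3865972$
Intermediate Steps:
$- \left(-22 - 19\right) 94292 = - \left(-41\right) 94292 = \left(-1\right) \left(-3865972\right) = 3865972$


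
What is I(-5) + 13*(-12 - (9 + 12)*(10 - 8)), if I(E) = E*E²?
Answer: -827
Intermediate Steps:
I(E) = E³
I(-5) + 13*(-12 - (9 + 12)*(10 - 8)) = (-5)³ + 13*(-12 - (9 + 12)*(10 - 8)) = -125 + 13*(-12 - 21*2) = -125 + 13*(-12 - 1*42) = -125 + 13*(-12 - 42) = -125 + 13*(-54) = -125 - 702 = -827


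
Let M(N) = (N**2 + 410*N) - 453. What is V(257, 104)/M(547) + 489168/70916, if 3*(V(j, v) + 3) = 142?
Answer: 27412577819/3974026266 ≈ 6.8979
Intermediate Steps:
M(N) = -453 + N**2 + 410*N
V(j, v) = 133/3 (V(j, v) = -3 + (1/3)*142 = -3 + 142/3 = 133/3)
V(257, 104)/M(547) + 489168/70916 = 133/(3*(-453 + 547**2 + 410*547)) + 489168/70916 = 133/(3*(-453 + 299209 + 224270)) + 489168*(1/70916) = (133/3)/523026 + 122292/17729 = (133/3)*(1/523026) + 122292/17729 = 19/224154 + 122292/17729 = 27412577819/3974026266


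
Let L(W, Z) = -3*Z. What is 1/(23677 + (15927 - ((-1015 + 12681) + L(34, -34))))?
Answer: 1/27836 ≈ 3.5925e-5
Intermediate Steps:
1/(23677 + (15927 - ((-1015 + 12681) + L(34, -34)))) = 1/(23677 + (15927 - ((-1015 + 12681) - 3*(-34)))) = 1/(23677 + (15927 - (11666 + 102))) = 1/(23677 + (15927 - 1*11768)) = 1/(23677 + (15927 - 11768)) = 1/(23677 + 4159) = 1/27836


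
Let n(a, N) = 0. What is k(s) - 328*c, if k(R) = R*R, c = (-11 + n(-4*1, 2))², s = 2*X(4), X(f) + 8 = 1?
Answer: -39492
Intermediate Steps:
X(f) = -7 (X(f) = -8 + 1 = -7)
s = -14 (s = 2*(-7) = -14)
c = 121 (c = (-11 + 0)² = (-11)² = 121)
k(R) = R²
k(s) - 328*c = (-14)² - 328*121 = 196 - 39688 = -39492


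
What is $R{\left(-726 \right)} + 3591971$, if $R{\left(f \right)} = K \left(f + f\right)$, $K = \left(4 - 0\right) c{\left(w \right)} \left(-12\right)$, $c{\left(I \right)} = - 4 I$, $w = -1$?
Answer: $3870755$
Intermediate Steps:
$K = -192$ ($K = \left(4 - 0\right) \left(\left(-4\right) \left(-1\right)\right) \left(-12\right) = \left(4 + 0\right) 4 \left(-12\right) = 4 \cdot 4 \left(-12\right) = 16 \left(-12\right) = -192$)
$R{\left(f \right)} = - 384 f$ ($R{\left(f \right)} = - 192 \left(f + f\right) = - 192 \cdot 2 f = - 384 f$)
$R{\left(-726 \right)} + 3591971 = \left(-384\right) \left(-726\right) + 3591971 = 278784 + 3591971 = 3870755$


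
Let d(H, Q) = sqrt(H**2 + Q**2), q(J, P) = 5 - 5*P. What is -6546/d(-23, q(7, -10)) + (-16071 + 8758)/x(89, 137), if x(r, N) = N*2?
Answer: -7313/274 - 3273*sqrt(3554)/1777 ≈ -136.49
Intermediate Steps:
x(r, N) = 2*N
-6546/d(-23, q(7, -10)) + (-16071 + 8758)/x(89, 137) = -6546/sqrt((-23)**2 + (5 - 5*(-10))**2) + (-16071 + 8758)/((2*137)) = -6546/sqrt(529 + (5 + 50)**2) - 7313/274 = -6546/sqrt(529 + 55**2) - 7313*1/274 = -6546/sqrt(529 + 3025) - 7313/274 = -6546*sqrt(3554)/3554 - 7313/274 = -3273*sqrt(3554)/1777 - 7313/274 = -7313/274 - 3273*sqrt(3554)/1777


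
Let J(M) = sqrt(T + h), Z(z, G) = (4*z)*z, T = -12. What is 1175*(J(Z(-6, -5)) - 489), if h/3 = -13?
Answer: -574575 + 1175*I*sqrt(51) ≈ -5.7458e+5 + 8391.2*I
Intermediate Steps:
h = -39 (h = 3*(-13) = -39)
Z(z, G) = 4*z**2
J(M) = I*sqrt(51) (J(M) = sqrt(-12 - 39) = sqrt(-51) = I*sqrt(51))
1175*(J(Z(-6, -5)) - 489) = 1175*(I*sqrt(51) - 489) = 1175*(-489 + I*sqrt(51)) = -574575 + 1175*I*sqrt(51)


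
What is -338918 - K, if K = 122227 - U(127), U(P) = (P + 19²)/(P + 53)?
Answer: -20751403/45 ≈ -4.6114e+5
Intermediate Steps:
U(P) = (361 + P)/(53 + P) (U(P) = (P + 361)/(53 + P) = (361 + P)/(53 + P))
K = 5500093/45 (K = 122227 - (361 + 127)/(53 + 127) = 122227 - 488/180 = 122227 - 1*122/45 = 122227 - 122/45 = 5500093/45 ≈ 1.2222e+5)
-338918 - K = -338918 - 1*5500093/45 = -338918 - 5500093/45 = -20751403/45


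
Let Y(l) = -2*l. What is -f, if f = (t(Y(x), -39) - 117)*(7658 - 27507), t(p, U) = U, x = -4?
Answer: -3096444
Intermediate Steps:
f = 3096444 (f = (-39 - 117)*(7658 - 27507) = -156*(-19849) = 3096444)
-f = -1*3096444 = -3096444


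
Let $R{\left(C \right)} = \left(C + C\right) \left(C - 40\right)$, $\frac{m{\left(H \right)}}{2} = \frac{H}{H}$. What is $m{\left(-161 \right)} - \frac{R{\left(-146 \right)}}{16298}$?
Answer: $- \frac{10858}{8149} \approx -1.3324$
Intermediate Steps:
$m{\left(H \right)} = 2$ ($m{\left(H \right)} = 2 \frac{H}{H} = 2 \cdot 1 = 2$)
$R{\left(C \right)} = 2 C \left(-40 + C\right)$
$m{\left(-161 \right)} - \frac{R{\left(-146 \right)}}{16298} = 2 - \frac{2 \left(-146\right) \left(-40 - 146\right)}{16298} = 2 - 2 \left(-146\right) \left(-186\right) \frac{1}{16298} = 2 - 54312 \cdot \frac{1}{16298} = 2 - \frac{27156}{8149} = - \frac{10858}{8149}$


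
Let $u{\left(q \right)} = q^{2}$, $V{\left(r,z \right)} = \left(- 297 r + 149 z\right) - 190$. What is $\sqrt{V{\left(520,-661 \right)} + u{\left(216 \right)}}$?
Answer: $i \sqrt{206463} \approx 454.38 i$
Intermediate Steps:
$V{\left(r,z \right)} = -190 - 297 r + 149 z$
$\sqrt{V{\left(520,-661 \right)} + u{\left(216 \right)}} = \sqrt{\left(-190 - 154440 + 149 \left(-661\right)\right) + 216^{2}} = \sqrt{\left(-190 - 154440 - 98489\right) + 46656} = \sqrt{-253119 + 46656} = \sqrt{-206463} = i \sqrt{206463}$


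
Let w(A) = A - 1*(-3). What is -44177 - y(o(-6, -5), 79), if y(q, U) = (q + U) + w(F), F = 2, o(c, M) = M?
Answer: -44256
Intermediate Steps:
w(A) = 3 + A (w(A) = A + 3 = 3 + A)
y(q, U) = 5 + U + q (y(q, U) = (q + U) + (3 + 2) = (U + q) + 5 = 5 + U + q)
-44177 - y(o(-6, -5), 79) = -44177 - (5 + 79 - 5) = -44177 - 1*79 = -44177 - 79 = -44256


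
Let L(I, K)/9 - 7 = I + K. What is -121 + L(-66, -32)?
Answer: -940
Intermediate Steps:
L(I, K) = 63 + 9*I + 9*K (L(I, K) = 63 + 9*(I + K) = 63 + (9*I + 9*K) = 63 + 9*I + 9*K)
-121 + L(-66, -32) = -121 + (63 + 9*(-66) + 9*(-32)) = -121 + (63 - 594 - 288) = -121 - 819 = -940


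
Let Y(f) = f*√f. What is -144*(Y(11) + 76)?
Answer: -10944 - 1584*√11 ≈ -16198.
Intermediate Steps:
Y(f) = f^(3/2)
-144*(Y(11) + 76) = -144*(11^(3/2) + 76) = -144*(11*√11 + 76) = -144*(76 + 11*√11) = -10944 - 1584*√11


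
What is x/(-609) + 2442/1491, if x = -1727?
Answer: 193435/43239 ≈ 4.4736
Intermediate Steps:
x/(-609) + 2442/1491 = -1727/(-609) + 2442/1491 = -1727*(-1/609) + 2442*(1/1491) = 1727/609 + 814/497 = 193435/43239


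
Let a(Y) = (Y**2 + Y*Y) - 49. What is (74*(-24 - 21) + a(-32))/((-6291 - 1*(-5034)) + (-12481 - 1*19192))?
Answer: 1331/32930 ≈ 0.040419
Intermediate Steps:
a(Y) = -49 + 2*Y**2 (a(Y) = (Y**2 + Y**2) - 49 = 2*Y**2 - 49 = -49 + 2*Y**2)
(74*(-24 - 21) + a(-32))/((-6291 - 1*(-5034)) + (-12481 - 1*19192)) = (74*(-24 - 21) + (-49 + 2*(-32)**2))/((-6291 - 1*(-5034)) + (-12481 - 1*19192)) = (74*(-45) + (-49 + 2*1024))/((-6291 + 5034) + (-12481 - 19192)) = (-3330 + (-49 + 2048))/(-1257 - 31673) = (-3330 + 1999)/(-32930) = -1331*(-1/32930) = 1331/32930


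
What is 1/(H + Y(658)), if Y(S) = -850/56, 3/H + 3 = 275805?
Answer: -1287076/19535961 ≈ -0.065882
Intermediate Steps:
H = 1/91934 (H = 3/(-3 + 275805) = 3/275802 = 3*(1/275802) = 1/91934 ≈ 1.0877e-5)
Y(S) = -425/28 (Y(S) = -850*1/56 = -425/28)
1/(H + Y(658)) = 1/(1/91934 - 425/28) = 1/(-19535961/1287076) = -1287076/19535961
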